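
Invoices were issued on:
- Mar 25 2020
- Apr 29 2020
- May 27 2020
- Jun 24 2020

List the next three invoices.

Jul 29 2020, Aug 26 2020, Sep 30 2020

All Wednesdays; the gaps (35, 28, 28) vary with month length.
This is the last Wednesday of each month.
Last Wednesday of July 2020: Jul 29 2020.
August 2020 ends with Wednesday Aug 26 2020.
September 2020 ends with Wednesday Sep 30 2020.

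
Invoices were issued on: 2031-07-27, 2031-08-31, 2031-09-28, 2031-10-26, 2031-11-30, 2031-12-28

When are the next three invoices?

2032-01-25, 2032-02-29, 2032-03-28

Every date is a Sunday; gaps 35, 28, 28, 35, 28 days.
Each is the last Sunday of its month (at least one falls on the 29th or later, ruling out '4th Sunday').
Last Sunday of January 2032: 2032-01-25.
February 2032 ends with Sunday 2032-02-29.
March 2032 ends with Sunday 2032-03-28.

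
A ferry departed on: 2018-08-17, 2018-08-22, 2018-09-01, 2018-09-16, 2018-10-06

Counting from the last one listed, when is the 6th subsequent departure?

Intervals are 5, 10, 15, 20 days — an arithmetic progression with common difference 5.
Next gap: 25 days. 2018-10-06 + 25 days = 2018-10-31.
Next gap: 30 days. 2018-10-31 + 30 days = 2018-11-30.
Next gap: 35 days. 2018-11-30 + 35 days = 2019-01-04.
Next gap: 40 days. 2019-01-04 + 40 days = 2019-02-13.
Next gap: 45 days. 2019-02-13 + 45 days = 2019-03-30.
Next gap: 50 days. 2019-03-30 + 50 days = 2019-05-19.

2019-05-19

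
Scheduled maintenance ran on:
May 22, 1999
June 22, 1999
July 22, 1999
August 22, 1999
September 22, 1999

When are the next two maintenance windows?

October 22, 1999; November 22, 1999

The day-of-month is always 22 (31, 30, 31, 31 days between events).
So this recurs on the 22nd of each month.
October 1999: October 22, 1999.
Next: November 1999 → November 22, 1999.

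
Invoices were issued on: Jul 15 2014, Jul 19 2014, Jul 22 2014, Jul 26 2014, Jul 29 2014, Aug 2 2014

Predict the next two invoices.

Aug 5 2014, Aug 9 2014

Gaps: 4, 3, 4, 3, 4 days — not constant, but cyclic with period 2.
The events fall on every Tuesday and Saturday.
The following Tuesday is Aug 5 2014.
Next Saturday: Aug 9 2014.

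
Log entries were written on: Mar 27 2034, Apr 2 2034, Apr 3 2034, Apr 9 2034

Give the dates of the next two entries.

Apr 10 2034, Apr 16 2034

Gaps: 6, 1, 6 days — not constant, but cyclic with period 2.
The events fall on every Monday and Sunday.
Next Monday: Apr 10 2034.
Next Sunday: Apr 16 2034.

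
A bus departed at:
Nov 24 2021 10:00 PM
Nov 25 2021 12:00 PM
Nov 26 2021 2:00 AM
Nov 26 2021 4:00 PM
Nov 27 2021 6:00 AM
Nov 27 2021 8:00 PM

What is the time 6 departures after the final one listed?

Dec 1 2021 8:00 AM

The interval is a steady 14 hours (14, 14, 14, 14, 14).
Nov 27 2021 8:00 PM + 14 h = Nov 28 2021 10:00 AM.
Nov 28 2021 10:00 AM + 14 h = Nov 29 2021 12:00 AM.
Nov 29 2021 12:00 AM + 14 h = Nov 29 2021 2:00 PM.
Nov 29 2021 2:00 PM + 14 h = Nov 30 2021 4:00 AM.
Nov 30 2021 4:00 AM + 14 h = Nov 30 2021 6:00 PM.
Nov 30 2021 6:00 PM + 14 h = Dec 1 2021 8:00 AM.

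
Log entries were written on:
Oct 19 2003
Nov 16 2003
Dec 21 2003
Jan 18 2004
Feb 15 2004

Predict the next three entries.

Mar 21 2004, Apr 18 2004, May 16 2004

All dates are Sundays, 28, 35, 28, 28 days apart.
Specifically, the 3rd Sunday of each month.
3rd Sunday of March 2004: Mar 21 2004.
April 2004 — 3rd Sunday is Apr 18 2004.
May 2004 — 3rd Sunday is May 16 2004.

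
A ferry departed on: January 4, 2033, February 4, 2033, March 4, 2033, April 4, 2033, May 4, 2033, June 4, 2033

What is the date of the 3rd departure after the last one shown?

Each date is the 4th; the gaps (31, 28, 31, 30, 31) track the month lengths.
The rule is the 4th of each month.
July 2033: July 4, 2033.
August 2033: August 4, 2033.
Next: September 2033 → September 4, 2033.

September 4, 2033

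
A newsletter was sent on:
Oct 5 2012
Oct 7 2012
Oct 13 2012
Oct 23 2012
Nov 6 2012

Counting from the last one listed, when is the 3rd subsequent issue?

The spacing grows by 4 each time: 2, 6, 10, 14 days.
Next gap: 18 days. Nov 6 2012 + 18 days = Nov 24 2012.
Next gap: 22 days. Nov 24 2012 + 22 days = Dec 16 2012.
Next gap: 26 days. Dec 16 2012 + 26 days = Jan 11 2013.

Jan 11 2013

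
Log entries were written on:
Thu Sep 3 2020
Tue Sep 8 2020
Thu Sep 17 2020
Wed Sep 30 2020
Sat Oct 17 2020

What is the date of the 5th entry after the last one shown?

Intervals are 5, 9, 13, 17 days — an arithmetic progression with common difference 4.
Next gap: 21 days. Sat Oct 17 2020 + 21 days = Sat Nov 7 2020.
Next gap: 25 days. Sat Nov 7 2020 + 25 days = Wed Dec 2 2020.
Next gap: 29 days. Wed Dec 2 2020 + 29 days = Thu Dec 31 2020.
Next gap: 33 days. Thu Dec 31 2020 + 33 days = Tue Feb 2 2021.
Next gap: 37 days. Tue Feb 2 2021 + 37 days = Thu Mar 11 2021.

Thu Mar 11 2021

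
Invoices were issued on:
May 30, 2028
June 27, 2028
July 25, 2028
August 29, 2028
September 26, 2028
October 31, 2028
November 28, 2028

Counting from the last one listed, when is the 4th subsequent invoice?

March 27, 2029

All Tuesdays; the gaps (28, 28, 35, 28, 35, 28) vary with month length.
This is the last Tuesday of each month.
December 2028 ends with Tuesday December 26, 2028.
January 2029 ends with Tuesday January 30, 2029.
February 2029 ends with Tuesday February 27, 2029.
Last Tuesday of March 2029: March 27, 2029.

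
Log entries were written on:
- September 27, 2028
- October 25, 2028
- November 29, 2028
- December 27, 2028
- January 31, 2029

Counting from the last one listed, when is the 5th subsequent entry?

All Wednesdays; the gaps (28, 35, 28, 35) vary with month length.
This is the last Wednesday of each month.
February 2029 ends with Wednesday February 28, 2029.
March 2029 ends with Wednesday March 28, 2029.
Last Wednesday of April 2029: April 25, 2029.
May 2029 ends with Wednesday May 30, 2029.
Last Wednesday of June 2029: June 27, 2029.

June 27, 2029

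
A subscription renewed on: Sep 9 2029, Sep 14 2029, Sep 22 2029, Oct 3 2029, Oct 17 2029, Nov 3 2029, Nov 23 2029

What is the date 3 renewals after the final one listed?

Feb 9 2030

Gaps: 5, 8, 11, 14, 17, 20 days — each gap is 3 larger than the previous one.
Next gap: 23 days. Nov 23 2029 + 23 days = Dec 16 2029.
Next gap: 26 days. Dec 16 2029 + 26 days = Jan 11 2030.
Next gap: 29 days. Jan 11 2030 + 29 days = Feb 9 2030.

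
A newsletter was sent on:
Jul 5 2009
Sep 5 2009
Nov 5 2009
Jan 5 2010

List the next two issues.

Mar 5 2010, May 5 2010

Gaps: 62, 61, 61 days — not constant. Every event is on the 5th of the month.
Pattern: the 5th of every 2 months.
Next: March 2010 → Mar 5 2010.
May 2010: May 5 2010.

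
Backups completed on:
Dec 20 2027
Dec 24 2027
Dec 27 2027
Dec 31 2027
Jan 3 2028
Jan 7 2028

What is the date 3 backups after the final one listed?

Every event lands on a Monday or Friday (gaps cycle 4, 3, 4, 3, 4).
So the schedule is: every Monday and Friday.
The following Monday is Jan 10 2028.
The following Friday is Jan 14 2028.
Next Monday: Jan 17 2028.

Jan 17 2028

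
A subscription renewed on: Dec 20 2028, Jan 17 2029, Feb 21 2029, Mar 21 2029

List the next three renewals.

Apr 18 2029, May 16 2029, Jun 20 2029

These are Wednesdays at 28- or 35-day spacing (28, 35, 28).
The pattern: 3rd Wednesday of the month.
April 2029 — 3rd Wednesday is Apr 18 2029.
3rd Wednesday of May 2029: May 16 2029.
3rd Wednesday of June 2029: Jun 20 2029.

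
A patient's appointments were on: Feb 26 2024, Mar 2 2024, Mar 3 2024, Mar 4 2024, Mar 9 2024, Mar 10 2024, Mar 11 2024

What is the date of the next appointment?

Gaps: 5, 1, 1, 5, 1, 1 days — not constant, but cyclic with period 3.
The events fall on every Monday, Saturday and Sunday.
Next Saturday: Mar 16 2024.

Mar 16 2024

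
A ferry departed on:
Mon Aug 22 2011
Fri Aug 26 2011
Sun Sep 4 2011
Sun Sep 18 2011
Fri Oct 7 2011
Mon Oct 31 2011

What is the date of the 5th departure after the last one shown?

The spacing grows by 5 each time: 4, 9, 14, 19, 24 days.
Next gap: 29 days. Mon Oct 31 2011 + 29 days = Tue Nov 29 2011.
Next gap: 34 days. Tue Nov 29 2011 + 34 days = Mon Jan 2 2012.
Next gap: 39 days. Mon Jan 2 2012 + 39 days = Fri Feb 10 2012.
Next gap: 44 days. Fri Feb 10 2012 + 44 days = Sun Mar 25 2012.
Next gap: 49 days. Sun Mar 25 2012 + 49 days = Sun May 13 2012.

Sun May 13 2012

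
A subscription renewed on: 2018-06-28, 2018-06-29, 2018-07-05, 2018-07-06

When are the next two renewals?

Gaps: 1, 6, 1 days — not constant, but cyclic with period 2.
The events fall on every Thursday and Friday.
The following Thursday is 2018-07-12.
Next Friday: 2018-07-13.

2018-07-12, 2018-07-13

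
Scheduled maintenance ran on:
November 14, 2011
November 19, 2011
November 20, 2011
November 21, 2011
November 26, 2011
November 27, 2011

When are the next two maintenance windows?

Every event lands on a Monday or Saturday or Sunday (gaps cycle 5, 1, 1, 5, 1).
So the schedule is: every Monday, Saturday and Sunday.
Next Monday: November 28, 2011.
The following Saturday is December 3, 2011.

November 28, 2011; December 3, 2011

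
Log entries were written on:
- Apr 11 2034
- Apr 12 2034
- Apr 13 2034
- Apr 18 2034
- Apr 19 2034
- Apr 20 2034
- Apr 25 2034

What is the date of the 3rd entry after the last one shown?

The gap pattern 1, 1, 5, 1, 1, 5 repeats every 3 events.
These are the Tuesdays, Wednesdays and Thursdays of each week.
Next Wednesday: Apr 26 2034.
The following Thursday is Apr 27 2034.
Next Tuesday: May 2 2034.

May 2 2034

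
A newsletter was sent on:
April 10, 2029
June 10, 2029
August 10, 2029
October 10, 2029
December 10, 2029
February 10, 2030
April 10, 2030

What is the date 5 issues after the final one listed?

February 10, 2031

The day-of-month is always 10 (61, 61, 61, 61, 62, 59 days between events).
So this recurs on the 10th of every 2 months.
June 2030: June 10, 2030.
Next: August 2030 → August 10, 2030.
October 2030: October 10, 2030.
December 2030: December 10, 2030.
February 2031: February 10, 2031.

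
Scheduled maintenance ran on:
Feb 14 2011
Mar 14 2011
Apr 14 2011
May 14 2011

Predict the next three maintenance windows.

Each date is the 14th; the gaps (28, 31, 30) track the month lengths.
The rule is the 14th of each month.
Next: June 2011 → Jun 14 2011.
July 2011: Jul 14 2011.
Next: August 2011 → Aug 14 2011.

Jun 14 2011, Jul 14 2011, Aug 14 2011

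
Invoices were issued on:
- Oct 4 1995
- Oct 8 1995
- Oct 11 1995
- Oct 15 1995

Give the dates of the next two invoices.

Gaps: 4, 3, 4 days — not constant, but cyclic with period 2.
The events fall on every Wednesday and Sunday.
The following Wednesday is Oct 18 1995.
The following Sunday is Oct 22 1995.

Oct 18 1995, Oct 22 1995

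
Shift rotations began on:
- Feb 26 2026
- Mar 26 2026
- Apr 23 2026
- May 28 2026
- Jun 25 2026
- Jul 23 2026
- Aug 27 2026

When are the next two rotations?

Sep 24 2026, Oct 22 2026

All dates are Thursdays, 28, 28, 35, 28, 28, 35 days apart.
Specifically, the 4th Thursday of each month.
September 2026 — 4th Thursday is Sep 24 2026.
4th Thursday of October 2026: Oct 22 2026.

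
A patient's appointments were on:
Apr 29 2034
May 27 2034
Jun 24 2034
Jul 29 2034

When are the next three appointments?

These are Saturdays with 28, 28, 35-day gaps.
Each is the final Saturday of its month — Apr 29 2034 is past the 28th, so '4th Saturday' doesn't fit.
August 2034 ends with Saturday Aug 26 2034.
Last Saturday of September 2034: Sep 30 2034.
Last Saturday of October 2034: Oct 28 2034.

Aug 26 2034, Sep 30 2034, Oct 28 2034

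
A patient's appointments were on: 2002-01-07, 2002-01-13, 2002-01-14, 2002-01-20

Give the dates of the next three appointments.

2002-01-21, 2002-01-27, 2002-01-28

Every event lands on a Monday or Sunday (gaps cycle 6, 1, 6).
So the schedule is: every Monday and Sunday.
The following Monday is 2002-01-21.
Next Sunday: 2002-01-27.
The following Monday is 2002-01-28.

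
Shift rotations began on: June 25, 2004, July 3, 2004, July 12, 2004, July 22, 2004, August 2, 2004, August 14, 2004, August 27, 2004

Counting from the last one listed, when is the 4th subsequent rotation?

October 28, 2004

The spacing grows by 1 each time: 8, 9, 10, 11, 12, 13 days.
Next gap: 14 days. August 27, 2004 + 14 days = September 10, 2004.
Next gap: 15 days. September 10, 2004 + 15 days = September 25, 2004.
Next gap: 16 days. September 25, 2004 + 16 days = October 11, 2004.
Next gap: 17 days. October 11, 2004 + 17 days = October 28, 2004.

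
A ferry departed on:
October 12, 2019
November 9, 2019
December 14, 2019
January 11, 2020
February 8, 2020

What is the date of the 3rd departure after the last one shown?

May 9, 2020

Gaps: 28, 35, 28, 28 days — a mix of 28 and 35. Every date is a Saturday.
Each is the 2nd Saturday of its month.
2nd Saturday of March 2020: March 14, 2020.
2nd Saturday of April 2020: April 11, 2020.
May 2020 — 2nd Saturday is May 9, 2020.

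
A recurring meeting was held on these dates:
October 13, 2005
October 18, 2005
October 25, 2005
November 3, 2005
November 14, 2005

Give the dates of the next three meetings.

Intervals are 5, 7, 9, 11 days — an arithmetic progression with common difference 2.
Next gap: 13 days. November 14, 2005 + 13 days = November 27, 2005.
Next gap: 15 days. November 27, 2005 + 15 days = December 12, 2005.
Next gap: 17 days. December 12, 2005 + 17 days = December 29, 2005.

November 27, 2005; December 12, 2005; December 29, 2005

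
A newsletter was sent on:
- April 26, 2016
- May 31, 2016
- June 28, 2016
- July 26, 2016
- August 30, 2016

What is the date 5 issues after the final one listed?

All Tuesdays; the gaps (35, 28, 28, 35) vary with month length.
This is the last Tuesday of each month.
Last Tuesday of September 2016: September 27, 2016.
October 2016 ends with Tuesday October 25, 2016.
Last Tuesday of November 2016: November 29, 2016.
December 2016 ends with Tuesday December 27, 2016.
January 2017 ends with Tuesday January 31, 2017.

January 31, 2017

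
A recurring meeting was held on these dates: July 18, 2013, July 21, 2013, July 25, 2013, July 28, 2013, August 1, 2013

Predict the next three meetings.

August 4, 2013; August 8, 2013; August 11, 2013

Gaps: 3, 4, 3, 4 days — not constant, but cyclic with period 2.
The events fall on every Thursday and Sunday.
The following Sunday is August 4, 2013.
Next Thursday: August 8, 2013.
The following Sunday is August 11, 2013.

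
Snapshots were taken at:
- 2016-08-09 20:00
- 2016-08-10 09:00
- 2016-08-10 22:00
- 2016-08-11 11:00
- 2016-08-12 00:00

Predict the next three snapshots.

2016-08-12 13:00, 2016-08-13 02:00, 2016-08-13 15:00

The interval is a steady 13 hours (13, 13, 13, 13).
2016-08-12 00:00 + 13 h = 2016-08-12 13:00.
2016-08-12 13:00 + 13 h = 2016-08-13 02:00.
2016-08-13 02:00 + 13 h = 2016-08-13 15:00.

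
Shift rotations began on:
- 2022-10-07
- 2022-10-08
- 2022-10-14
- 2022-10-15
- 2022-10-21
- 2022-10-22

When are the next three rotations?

The gap pattern 1, 6, 1, 6, 1 repeats every 2 events.
These are the Fridays and Saturdays of each week.
The following Friday is 2022-10-28.
Next Saturday: 2022-10-29.
Next Friday: 2022-11-04.

2022-10-28, 2022-10-29, 2022-11-04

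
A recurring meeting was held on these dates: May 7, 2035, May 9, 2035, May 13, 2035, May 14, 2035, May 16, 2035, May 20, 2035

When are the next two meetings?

Gaps: 2, 4, 1, 2, 4 days — not constant, but cyclic with period 3.
The events fall on every Monday, Wednesday and Sunday.
Next Monday: May 21, 2035.
The following Wednesday is May 23, 2035.

May 21, 2035; May 23, 2035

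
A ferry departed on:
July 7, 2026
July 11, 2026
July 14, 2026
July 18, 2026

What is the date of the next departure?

Every event lands on a Tuesday or Saturday (gaps cycle 4, 3, 4).
So the schedule is: every Tuesday and Saturday.
The following Tuesday is July 21, 2026.

July 21, 2026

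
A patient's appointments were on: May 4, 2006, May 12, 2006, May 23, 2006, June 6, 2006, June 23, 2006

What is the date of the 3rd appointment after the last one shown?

The spacing grows by 3 each time: 8, 11, 14, 17 days.
Next gap: 20 days. June 23, 2006 + 20 days = July 13, 2006.
Next gap: 23 days. July 13, 2006 + 23 days = August 5, 2006.
Next gap: 26 days. August 5, 2006 + 26 days = August 31, 2006.

August 31, 2006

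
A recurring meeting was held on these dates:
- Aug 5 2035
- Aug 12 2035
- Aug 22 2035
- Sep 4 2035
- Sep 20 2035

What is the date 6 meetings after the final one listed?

Gaps: 7, 10, 13, 16 days — each gap is 3 larger than the previous one.
Next gap: 19 days. Sep 20 2035 + 19 days = Oct 9 2035.
Next gap: 22 days. Oct 9 2035 + 22 days = Oct 31 2035.
Next gap: 25 days. Oct 31 2035 + 25 days = Nov 25 2035.
Next gap: 28 days. Nov 25 2035 + 28 days = Dec 23 2035.
Next gap: 31 days. Dec 23 2035 + 31 days = Jan 23 2036.
Next gap: 34 days. Jan 23 2036 + 34 days = Feb 26 2036.

Feb 26 2036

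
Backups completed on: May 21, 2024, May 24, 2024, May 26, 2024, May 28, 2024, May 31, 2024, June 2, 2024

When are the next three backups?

Every event lands on a Tuesday or Friday or Sunday (gaps cycle 3, 2, 2, 3, 2).
So the schedule is: every Tuesday, Friday and Sunday.
The following Tuesday is June 4, 2024.
Next Friday: June 7, 2024.
The following Sunday is June 9, 2024.

June 4, 2024; June 7, 2024; June 9, 2024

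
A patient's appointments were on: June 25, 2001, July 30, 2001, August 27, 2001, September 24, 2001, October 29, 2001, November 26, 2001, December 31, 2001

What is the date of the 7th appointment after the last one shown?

July 29, 2002

All Mondays; the gaps (35, 28, 28, 35, 28, 35) vary with month length.
This is the last Monday of each month.
Last Monday of January 2002: January 28, 2002.
Last Monday of February 2002: February 25, 2002.
March 2002 ends with Monday March 25, 2002.
Last Monday of April 2002: April 29, 2002.
May 2002 ends with Monday May 27, 2002.
Last Monday of June 2002: June 24, 2002.
Last Monday of July 2002: July 29, 2002.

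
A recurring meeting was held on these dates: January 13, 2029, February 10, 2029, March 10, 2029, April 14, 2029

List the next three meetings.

All dates are Saturdays, 28, 28, 35 days apart.
Specifically, the 2nd Saturday of each month.
May 2029 — 2nd Saturday is May 12, 2029.
June 2029 — 2nd Saturday is June 9, 2029.
July 2029 — 2nd Saturday is July 14, 2029.

May 12, 2029; June 9, 2029; July 14, 2029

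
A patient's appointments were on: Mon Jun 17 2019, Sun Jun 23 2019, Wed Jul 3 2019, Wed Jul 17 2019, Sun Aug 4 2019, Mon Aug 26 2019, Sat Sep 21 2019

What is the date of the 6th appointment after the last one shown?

Mon May 18 2020

Intervals are 6, 10, 14, 18, 22, 26 days — an arithmetic progression with common difference 4.
Next gap: 30 days. Sat Sep 21 2019 + 30 days = Mon Oct 21 2019.
Next gap: 34 days. Mon Oct 21 2019 + 34 days = Sun Nov 24 2019.
Next gap: 38 days. Sun Nov 24 2019 + 38 days = Wed Jan 1 2020.
Next gap: 42 days. Wed Jan 1 2020 + 42 days = Wed Feb 12 2020.
Next gap: 46 days. Wed Feb 12 2020 + 46 days = Sun Mar 29 2020.
Next gap: 50 days. Sun Mar 29 2020 + 50 days = Mon May 18 2020.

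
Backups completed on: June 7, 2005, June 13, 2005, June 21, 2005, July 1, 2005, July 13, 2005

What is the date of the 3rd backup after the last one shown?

The spacing grows by 2 each time: 6, 8, 10, 12 days.
Next gap: 14 days. July 13, 2005 + 14 days = July 27, 2005.
Next gap: 16 days. July 27, 2005 + 16 days = August 12, 2005.
Next gap: 18 days. August 12, 2005 + 18 days = August 30, 2005.

August 30, 2005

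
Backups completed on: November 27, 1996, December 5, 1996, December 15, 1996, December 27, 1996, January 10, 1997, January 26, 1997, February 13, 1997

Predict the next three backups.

March 5, 1997; March 27, 1997; April 20, 1997

The spacing grows by 2 each time: 8, 10, 12, 14, 16, 18 days.
Next gap: 20 days. February 13, 1997 + 20 days = March 5, 1997.
Next gap: 22 days. March 5, 1997 + 22 days = March 27, 1997.
Next gap: 24 days. March 27, 1997 + 24 days = April 20, 1997.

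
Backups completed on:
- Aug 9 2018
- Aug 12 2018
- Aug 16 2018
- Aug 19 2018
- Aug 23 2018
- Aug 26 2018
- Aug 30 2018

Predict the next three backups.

Every event lands on a Thursday or Sunday (gaps cycle 3, 4, 3, 4, 3, 4).
So the schedule is: every Thursday and Sunday.
The following Sunday is Sep 2 2018.
Next Thursday: Sep 6 2018.
The following Sunday is Sep 9 2018.

Sep 2 2018, Sep 6 2018, Sep 9 2018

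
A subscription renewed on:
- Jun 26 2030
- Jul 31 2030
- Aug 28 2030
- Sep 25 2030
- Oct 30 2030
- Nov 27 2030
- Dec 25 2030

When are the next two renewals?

These are Wednesdays with 35, 28, 28, 35, 28, 28-day gaps.
Each is the final Wednesday of its month — Jul 31 2030 is past the 28th, so '4th Wednesday' doesn't fit.
January 2031 ends with Wednesday Jan 29 2031.
Last Wednesday of February 2031: Feb 26 2031.

Jan 29 2031, Feb 26 2031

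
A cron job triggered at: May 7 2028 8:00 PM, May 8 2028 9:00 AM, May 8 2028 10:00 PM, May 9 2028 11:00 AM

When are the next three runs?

The interval is a steady 13 hours (13, 13, 13).
May 9 2028 11:00 AM + 13 h = May 10 2028 12:00 AM.
May 10 2028 12:00 AM + 13 h = May 10 2028 1:00 PM.
May 10 2028 1:00 PM + 13 h = May 11 2028 2:00 AM.

May 10 2028 12:00 AM, May 10 2028 1:00 PM, May 11 2028 2:00 AM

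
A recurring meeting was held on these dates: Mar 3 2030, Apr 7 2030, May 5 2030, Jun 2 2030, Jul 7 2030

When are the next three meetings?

Aug 4 2030, Sep 1 2030, Oct 6 2030

These are Sundays at 28- or 35-day spacing (35, 28, 28, 35).
The pattern: 1st Sunday of the month.
August 2030 — 1st Sunday is Aug 4 2030.
September 2030 — 1st Sunday is Sep 1 2030.
1st Sunday of October 2030: Oct 6 2030.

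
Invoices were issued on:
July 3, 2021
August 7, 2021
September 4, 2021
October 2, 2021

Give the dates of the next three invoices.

November 6, 2021; December 4, 2021; January 1, 2022

All dates are Saturdays, 35, 28, 28 days apart.
Specifically, the 1st Saturday of each month.
1st Saturday of November 2021: November 6, 2021.
1st Saturday of December 2021: December 4, 2021.
1st Saturday of January 2022: January 1, 2022.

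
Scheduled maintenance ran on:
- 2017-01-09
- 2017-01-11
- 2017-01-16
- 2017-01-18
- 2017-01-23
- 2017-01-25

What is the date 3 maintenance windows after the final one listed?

Every event lands on a Monday or Wednesday (gaps cycle 2, 5, 2, 5, 2).
So the schedule is: every Monday and Wednesday.
The following Monday is 2017-01-30.
The following Wednesday is 2017-02-01.
The following Monday is 2017-02-06.

2017-02-06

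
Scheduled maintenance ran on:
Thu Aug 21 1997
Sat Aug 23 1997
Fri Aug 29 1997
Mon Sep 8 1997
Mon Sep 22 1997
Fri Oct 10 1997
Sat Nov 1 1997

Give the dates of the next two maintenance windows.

Thu Nov 27 1997, Sat Dec 27 1997

Gaps: 2, 6, 10, 14, 18, 22 days — each gap is 4 larger than the previous one.
Next gap: 26 days. Sat Nov 1 1997 + 26 days = Thu Nov 27 1997.
Next gap: 30 days. Thu Nov 27 1997 + 30 days = Sat Dec 27 1997.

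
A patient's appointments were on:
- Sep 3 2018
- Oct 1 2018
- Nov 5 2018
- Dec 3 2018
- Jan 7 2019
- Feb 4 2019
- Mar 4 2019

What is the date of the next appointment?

Apr 1 2019

These are Mondays at 28- or 35-day spacing (28, 35, 28, 35, 28, 28).
The pattern: 1st Monday of the month.
April 2019 — 1st Monday is Apr 1 2019.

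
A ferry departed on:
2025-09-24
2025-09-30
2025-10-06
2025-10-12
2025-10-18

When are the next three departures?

2025-10-24, 2025-10-30, 2025-11-05

Every event comes 6 days after the last (6, 6, 6, 6).
2025-10-18 + 6 days = 2025-10-24.
2025-10-24 + 6 days = 2025-10-30.
2025-10-30 + 6 days = 2025-11-05.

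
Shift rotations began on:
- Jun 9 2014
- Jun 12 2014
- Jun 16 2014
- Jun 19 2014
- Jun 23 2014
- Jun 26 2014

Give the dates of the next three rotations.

Gaps: 3, 4, 3, 4, 3 days — not constant, but cyclic with period 2.
The events fall on every Monday and Thursday.
The following Monday is Jun 30 2014.
The following Thursday is Jul 3 2014.
The following Monday is Jul 7 2014.

Jun 30 2014, Jul 3 2014, Jul 7 2014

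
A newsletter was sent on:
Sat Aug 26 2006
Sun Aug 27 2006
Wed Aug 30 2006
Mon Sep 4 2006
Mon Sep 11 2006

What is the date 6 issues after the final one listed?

Gaps: 1, 3, 5, 7 days — each gap is 2 larger than the previous one.
Next gap: 9 days. Mon Sep 11 2006 + 9 days = Wed Sep 20 2006.
Next gap: 11 days. Wed Sep 20 2006 + 11 days = Sun Oct 1 2006.
Next gap: 13 days. Sun Oct 1 2006 + 13 days = Sat Oct 14 2006.
Next gap: 15 days. Sat Oct 14 2006 + 15 days = Sun Oct 29 2006.
Next gap: 17 days. Sun Oct 29 2006 + 17 days = Wed Nov 15 2006.
Next gap: 19 days. Wed Nov 15 2006 + 19 days = Mon Dec 4 2006.

Mon Dec 4 2006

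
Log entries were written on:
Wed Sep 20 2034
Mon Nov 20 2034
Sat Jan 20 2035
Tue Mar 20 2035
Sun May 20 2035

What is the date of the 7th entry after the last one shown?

Gaps: 61, 61, 59, 61 days — not constant. Every event is on the 20th of the month.
Pattern: the 20th of every 2 months.
July 2035: Fri Jul 20 2035.
Next: September 2035 → Thu Sep 20 2035.
Next: November 2035 → Tue Nov 20 2035.
Next: January 2036 → Sun Jan 20 2036.
March 2036: Thu Mar 20 2036.
Next: May 2036 → Tue May 20 2036.
Next: July 2036 → Sun Jul 20 2036.

Sun Jul 20 2036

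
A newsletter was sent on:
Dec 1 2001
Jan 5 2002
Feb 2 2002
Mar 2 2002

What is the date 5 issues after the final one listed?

Aug 3 2002

All dates are Saturdays, 35, 28, 28 days apart.
Specifically, the 1st Saturday of each month.
April 2002 — 1st Saturday is Apr 6 2002.
1st Saturday of May 2002: May 4 2002.
1st Saturday of June 2002: Jun 1 2002.
1st Saturday of July 2002: Jul 6 2002.
August 2002 — 1st Saturday is Aug 3 2002.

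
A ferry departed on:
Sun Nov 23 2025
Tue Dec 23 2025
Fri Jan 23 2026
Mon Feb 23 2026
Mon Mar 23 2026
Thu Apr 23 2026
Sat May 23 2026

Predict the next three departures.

Each date is the 23rd; the gaps (30, 31, 31, 28, 31, 30) track the month lengths.
The rule is the 23rd of each month.
June 2026: Tue Jun 23 2026.
July 2026: Thu Jul 23 2026.
August 2026: Sun Aug 23 2026.

Tue Jun 23 2026, Thu Jul 23 2026, Sun Aug 23 2026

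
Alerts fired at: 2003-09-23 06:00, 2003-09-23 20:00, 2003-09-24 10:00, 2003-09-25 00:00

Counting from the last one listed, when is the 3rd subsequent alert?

2003-09-26 18:00

The interval is a steady 14 hours (14, 14, 14).
2003-09-25 00:00 + 14 h = 2003-09-25 14:00.
2003-09-25 14:00 + 14 h = 2003-09-26 04:00.
2003-09-26 04:00 + 14 h = 2003-09-26 18:00.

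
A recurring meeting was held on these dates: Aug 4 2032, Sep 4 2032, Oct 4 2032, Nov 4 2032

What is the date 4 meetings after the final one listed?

The day-of-month is always 4 (31, 30, 31 days between events).
So this recurs on the 4th of each month.
December 2032: Dec 4 2032.
January 2033: Jan 4 2033.
February 2033: Feb 4 2033.
March 2033: Mar 4 2033.

Mar 4 2033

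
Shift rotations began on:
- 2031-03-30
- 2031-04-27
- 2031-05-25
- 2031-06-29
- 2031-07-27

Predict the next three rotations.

These are Sundays with 28, 28, 35, 28-day gaps.
Each is the final Sunday of its month — 2031-03-30 is past the 28th, so '4th Sunday' doesn't fit.
Last Sunday of August 2031: 2031-08-31.
Last Sunday of September 2031: 2031-09-28.
Last Sunday of October 2031: 2031-10-26.

2031-08-31, 2031-09-28, 2031-10-26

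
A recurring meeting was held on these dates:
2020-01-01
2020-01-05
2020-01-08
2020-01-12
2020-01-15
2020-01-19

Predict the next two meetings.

2020-01-22, 2020-01-26

The gap pattern 4, 3, 4, 3, 4 repeats every 2 events.
These are the Wednesdays and Sundays of each week.
The following Wednesday is 2020-01-22.
The following Sunday is 2020-01-26.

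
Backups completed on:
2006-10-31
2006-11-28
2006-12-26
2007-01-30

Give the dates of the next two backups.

2007-02-27, 2007-03-27

Every date is a Tuesday; gaps 28, 28, 35 days.
Each is the last Tuesday of its month (at least one falls on the 29th or later, ruling out '4th Tuesday').
February 2007 ends with Tuesday 2007-02-27.
March 2007 ends with Tuesday 2007-03-27.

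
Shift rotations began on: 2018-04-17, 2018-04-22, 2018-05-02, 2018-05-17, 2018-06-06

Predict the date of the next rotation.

Intervals are 5, 10, 15, 20 days — an arithmetic progression with common difference 5.
Next gap: 25 days. 2018-06-06 + 25 days = 2018-07-01.

2018-07-01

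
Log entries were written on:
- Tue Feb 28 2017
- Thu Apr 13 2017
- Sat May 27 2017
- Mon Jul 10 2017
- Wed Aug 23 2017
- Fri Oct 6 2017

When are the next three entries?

Gaps between consecutive events: 44, 44, 44, 44, 44 days — a constant 44-day interval.
Fri Oct 6 2017 + 44 days = Sun Nov 19 2017.
Sun Nov 19 2017 + 44 days = Tue Jan 2 2018.
Tue Jan 2 2018 + 44 days = Thu Feb 15 2018.

Sun Nov 19 2017, Tue Jan 2 2018, Thu Feb 15 2018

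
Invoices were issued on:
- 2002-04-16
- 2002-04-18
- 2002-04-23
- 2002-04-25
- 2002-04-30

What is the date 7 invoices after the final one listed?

Gaps: 2, 5, 2, 5 days — not constant, but cyclic with period 2.
The events fall on every Tuesday and Thursday.
Next Thursday: 2002-05-02.
The following Tuesday is 2002-05-07.
The following Thursday is 2002-05-09.
Next Tuesday: 2002-05-14.
Next Thursday: 2002-05-16.
Next Tuesday: 2002-05-21.
Next Thursday: 2002-05-23.

2002-05-23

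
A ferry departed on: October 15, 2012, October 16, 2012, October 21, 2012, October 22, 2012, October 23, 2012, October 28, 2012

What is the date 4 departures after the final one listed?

November 5, 2012

Every event lands on a Monday or Tuesday or Sunday (gaps cycle 1, 5, 1, 1, 5).
So the schedule is: every Monday, Tuesday and Sunday.
The following Monday is October 29, 2012.
Next Tuesday: October 30, 2012.
The following Sunday is November 4, 2012.
The following Monday is November 5, 2012.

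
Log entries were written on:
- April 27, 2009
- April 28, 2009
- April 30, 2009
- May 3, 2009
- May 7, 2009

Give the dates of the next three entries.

The spacing grows by 1 each time: 1, 2, 3, 4 days.
Next gap: 5 days. May 7, 2009 + 5 days = May 12, 2009.
Next gap: 6 days. May 12, 2009 + 6 days = May 18, 2009.
Next gap: 7 days. May 18, 2009 + 7 days = May 25, 2009.

May 12, 2009; May 18, 2009; May 25, 2009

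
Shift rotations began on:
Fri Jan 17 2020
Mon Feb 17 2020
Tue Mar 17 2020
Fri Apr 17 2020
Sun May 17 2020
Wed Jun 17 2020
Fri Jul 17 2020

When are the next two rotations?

Gaps: 31, 29, 31, 30, 31, 30 days — not constant. Every event is on the 17th of the month.
Pattern: the 17th of each month.
August 2020: Mon Aug 17 2020.
Next: September 2020 → Thu Sep 17 2020.

Mon Aug 17 2020, Thu Sep 17 2020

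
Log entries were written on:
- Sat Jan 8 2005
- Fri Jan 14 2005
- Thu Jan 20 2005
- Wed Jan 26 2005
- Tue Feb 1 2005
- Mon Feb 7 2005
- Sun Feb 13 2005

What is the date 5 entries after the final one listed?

Gaps between consecutive events: 6, 6, 6, 6, 6, 6 days — a constant 6-day interval.
Sun Feb 13 2005 + 6 days = Sat Feb 19 2005.
Sat Feb 19 2005 + 6 days = Fri Feb 25 2005.
Fri Feb 25 2005 + 6 days = Thu Mar 3 2005.
Thu Mar 3 2005 + 6 days = Wed Mar 9 2005.
Wed Mar 9 2005 + 6 days = Tue Mar 15 2005.

Tue Mar 15 2005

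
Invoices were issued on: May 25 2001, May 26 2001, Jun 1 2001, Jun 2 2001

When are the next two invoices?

Every event lands on a Friday or Saturday (gaps cycle 1, 6, 1).
So the schedule is: every Friday and Saturday.
Next Friday: Jun 8 2001.
Next Saturday: Jun 9 2001.

Jun 8 2001, Jun 9 2001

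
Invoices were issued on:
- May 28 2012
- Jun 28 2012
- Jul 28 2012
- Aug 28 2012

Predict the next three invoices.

Sep 28 2012, Oct 28 2012, Nov 28 2012

The day-of-month is always 28 (31, 30, 31 days between events).
So this recurs on the 28th of each month.
Next: September 2012 → Sep 28 2012.
Next: October 2012 → Oct 28 2012.
Next: November 2012 → Nov 28 2012.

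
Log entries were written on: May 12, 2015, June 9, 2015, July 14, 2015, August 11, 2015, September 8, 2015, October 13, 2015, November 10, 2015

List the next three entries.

December 8, 2015; January 12, 2016; February 9, 2016

Gaps: 28, 35, 28, 28, 35, 28 days — a mix of 28 and 35. Every date is a Tuesday.
Each is the 2nd Tuesday of its month.
December 2015 — 2nd Tuesday is December 8, 2015.
January 2016 — 2nd Tuesday is January 12, 2016.
February 2016 — 2nd Tuesday is February 9, 2016.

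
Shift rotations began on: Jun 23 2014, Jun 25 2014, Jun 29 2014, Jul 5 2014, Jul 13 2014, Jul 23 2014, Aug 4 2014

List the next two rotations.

Aug 18 2014, Sep 3 2014

Gaps: 2, 4, 6, 8, 10, 12 days — each gap is 2 larger than the previous one.
Next gap: 14 days. Aug 4 2014 + 14 days = Aug 18 2014.
Next gap: 16 days. Aug 18 2014 + 16 days = Sep 3 2014.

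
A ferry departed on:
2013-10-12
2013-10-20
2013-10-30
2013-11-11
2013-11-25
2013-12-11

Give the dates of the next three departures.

2013-12-29, 2014-01-18, 2014-02-09

Intervals are 8, 10, 12, 14, 16 days — an arithmetic progression with common difference 2.
Next gap: 18 days. 2013-12-11 + 18 days = 2013-12-29.
Next gap: 20 days. 2013-12-29 + 20 days = 2014-01-18.
Next gap: 22 days. 2014-01-18 + 22 days = 2014-02-09.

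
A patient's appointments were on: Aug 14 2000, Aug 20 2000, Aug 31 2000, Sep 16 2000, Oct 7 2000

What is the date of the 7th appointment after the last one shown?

The spacing grows by 5 each time: 6, 11, 16, 21 days.
Next gap: 26 days. Oct 7 2000 + 26 days = Nov 2 2000.
Next gap: 31 days. Nov 2 2000 + 31 days = Dec 3 2000.
Next gap: 36 days. Dec 3 2000 + 36 days = Jan 8 2001.
Next gap: 41 days. Jan 8 2001 + 41 days = Feb 18 2001.
Next gap: 46 days. Feb 18 2001 + 46 days = Apr 5 2001.
Next gap: 51 days. Apr 5 2001 + 51 days = May 26 2001.
Next gap: 56 days. May 26 2001 + 56 days = Jul 21 2001.

Jul 21 2001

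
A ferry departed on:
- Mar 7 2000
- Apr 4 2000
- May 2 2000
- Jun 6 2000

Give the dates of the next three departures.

These are Tuesdays at 28- or 35-day spacing (28, 28, 35).
The pattern: 1st Tuesday of the month.
July 2000 — 1st Tuesday is Jul 4 2000.
August 2000 — 1st Tuesday is Aug 1 2000.
September 2000 — 1st Tuesday is Sep 5 2000.

Jul 4 2000, Aug 1 2000, Sep 5 2000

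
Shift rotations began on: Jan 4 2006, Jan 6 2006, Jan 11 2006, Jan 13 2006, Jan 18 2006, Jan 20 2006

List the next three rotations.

Jan 25 2006, Jan 27 2006, Feb 1 2006

Gaps: 2, 5, 2, 5, 2 days — not constant, but cyclic with period 2.
The events fall on every Wednesday and Friday.
The following Wednesday is Jan 25 2006.
Next Friday: Jan 27 2006.
The following Wednesday is Feb 1 2006.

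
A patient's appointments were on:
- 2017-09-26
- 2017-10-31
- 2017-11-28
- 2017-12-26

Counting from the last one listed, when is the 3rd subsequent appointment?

All Tuesdays; the gaps (35, 28, 28) vary with month length.
This is the last Tuesday of each month.
Last Tuesday of January 2018: 2018-01-30.
February 2018 ends with Tuesday 2018-02-27.
Last Tuesday of March 2018: 2018-03-27.

2018-03-27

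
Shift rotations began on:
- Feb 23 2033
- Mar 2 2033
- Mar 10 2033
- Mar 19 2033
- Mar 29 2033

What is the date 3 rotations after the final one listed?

May 4 2033

Intervals are 7, 8, 9, 10 days — an arithmetic progression with common difference 1.
Next gap: 11 days. Mar 29 2033 + 11 days = Apr 9 2033.
Next gap: 12 days. Apr 9 2033 + 12 days = Apr 21 2033.
Next gap: 13 days. Apr 21 2033 + 13 days = May 4 2033.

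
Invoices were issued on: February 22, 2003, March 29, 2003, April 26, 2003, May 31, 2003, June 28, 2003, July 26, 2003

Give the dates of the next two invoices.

August 30, 2003; September 27, 2003

These are Saturdays with 35, 28, 35, 28, 28-day gaps.
Each is the final Saturday of its month — March 29, 2003 is past the 28th, so '4th Saturday' doesn't fit.
Last Saturday of August 2003: August 30, 2003.
September 2003 ends with Saturday September 27, 2003.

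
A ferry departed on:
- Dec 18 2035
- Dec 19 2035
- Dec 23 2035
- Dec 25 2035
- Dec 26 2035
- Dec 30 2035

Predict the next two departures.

Gaps: 1, 4, 2, 1, 4 days — not constant, but cyclic with period 3.
The events fall on every Tuesday, Wednesday and Sunday.
The following Tuesday is Jan 1 2036.
Next Wednesday: Jan 2 2036.

Jan 1 2036, Jan 2 2036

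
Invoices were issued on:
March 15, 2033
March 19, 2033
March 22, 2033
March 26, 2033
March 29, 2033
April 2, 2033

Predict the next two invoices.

The gap pattern 4, 3, 4, 3, 4 repeats every 2 events.
These are the Tuesdays and Saturdays of each week.
Next Tuesday: April 5, 2033.
Next Saturday: April 9, 2033.

April 5, 2033; April 9, 2033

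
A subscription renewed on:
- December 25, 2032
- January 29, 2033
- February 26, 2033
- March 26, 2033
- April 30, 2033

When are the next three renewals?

All Saturdays; the gaps (35, 28, 28, 35) vary with month length.
This is the last Saturday of each month.
Last Saturday of May 2033: May 28, 2033.
June 2033 ends with Saturday June 25, 2033.
Last Saturday of July 2033: July 30, 2033.

May 28, 2033; June 25, 2033; July 30, 2033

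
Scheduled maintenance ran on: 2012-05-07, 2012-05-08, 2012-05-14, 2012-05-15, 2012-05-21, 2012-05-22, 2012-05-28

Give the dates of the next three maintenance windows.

2012-05-29, 2012-06-04, 2012-06-05

The gap pattern 1, 6, 1, 6, 1, 6 repeats every 2 events.
These are the Mondays and Tuesdays of each week.
Next Tuesday: 2012-05-29.
The following Monday is 2012-06-04.
The following Tuesday is 2012-06-05.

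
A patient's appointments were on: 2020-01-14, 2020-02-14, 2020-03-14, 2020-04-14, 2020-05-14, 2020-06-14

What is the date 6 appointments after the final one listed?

The day-of-month is always 14 (31, 29, 31, 30, 31 days between events).
So this recurs on the 14th of each month.
Next: July 2020 → 2020-07-14.
Next: August 2020 → 2020-08-14.
Next: September 2020 → 2020-09-14.
Next: October 2020 → 2020-10-14.
November 2020: 2020-11-14.
December 2020: 2020-12-14.

2020-12-14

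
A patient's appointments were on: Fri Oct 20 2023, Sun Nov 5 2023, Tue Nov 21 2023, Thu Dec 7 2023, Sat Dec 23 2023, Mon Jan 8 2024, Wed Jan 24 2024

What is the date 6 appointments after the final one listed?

The spacing is 16, 16, 16, 16, 16, 16 days — always 16 days.
Wed Jan 24 2024 + 16 days = Fri Feb 9 2024.
Fri Feb 9 2024 + 16 days = Sun Feb 25 2024.
Sun Feb 25 2024 + 16 days = Tue Mar 12 2024.
Tue Mar 12 2024 + 16 days = Thu Mar 28 2024.
Thu Mar 28 2024 + 16 days = Sat Apr 13 2024.
Sat Apr 13 2024 + 16 days = Mon Apr 29 2024.

Mon Apr 29 2024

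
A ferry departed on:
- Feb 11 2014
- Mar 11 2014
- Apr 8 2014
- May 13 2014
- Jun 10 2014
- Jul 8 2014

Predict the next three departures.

Aug 12 2014, Sep 9 2014, Oct 14 2014

All dates are Tuesdays, 28, 28, 35, 28, 28 days apart.
Specifically, the 2nd Tuesday of each month.
August 2014 — 2nd Tuesday is Aug 12 2014.
September 2014 — 2nd Tuesday is Sep 9 2014.
October 2014 — 2nd Tuesday is Oct 14 2014.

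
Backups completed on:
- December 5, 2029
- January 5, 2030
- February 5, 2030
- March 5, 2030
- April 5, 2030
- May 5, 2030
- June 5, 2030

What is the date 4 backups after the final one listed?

Gaps: 31, 31, 28, 31, 30, 31 days — not constant. Every event is on the 5th of the month.
Pattern: the 5th of each month.
July 2030: July 5, 2030.
August 2030: August 5, 2030.
September 2030: September 5, 2030.
Next: October 2030 → October 5, 2030.

October 5, 2030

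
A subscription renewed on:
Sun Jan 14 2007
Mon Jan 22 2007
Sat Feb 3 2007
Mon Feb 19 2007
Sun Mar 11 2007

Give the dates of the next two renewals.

Gaps: 8, 12, 16, 20 days — each gap is 4 larger than the previous one.
Next gap: 24 days. Sun Mar 11 2007 + 24 days = Wed Apr 4 2007.
Next gap: 28 days. Wed Apr 4 2007 + 28 days = Wed May 2 2007.

Wed Apr 4 2007, Wed May 2 2007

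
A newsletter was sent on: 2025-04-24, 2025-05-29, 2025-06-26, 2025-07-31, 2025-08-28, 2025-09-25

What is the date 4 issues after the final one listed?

2026-01-29

These are Thursdays with 35, 28, 35, 28, 28-day gaps.
Each is the final Thursday of its month — 2025-05-29 is past the 28th, so '4th Thursday' doesn't fit.
Last Thursday of October 2025: 2025-10-30.
November 2025 ends with Thursday 2025-11-27.
Last Thursday of December 2025: 2025-12-25.
January 2026 ends with Thursday 2026-01-29.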